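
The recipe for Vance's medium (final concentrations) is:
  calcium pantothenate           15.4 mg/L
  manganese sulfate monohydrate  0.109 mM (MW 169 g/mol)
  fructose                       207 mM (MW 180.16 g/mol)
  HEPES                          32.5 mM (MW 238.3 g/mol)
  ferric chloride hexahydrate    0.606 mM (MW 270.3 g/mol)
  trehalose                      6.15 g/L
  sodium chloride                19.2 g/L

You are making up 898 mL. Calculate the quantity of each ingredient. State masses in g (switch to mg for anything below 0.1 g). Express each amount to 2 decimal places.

Target volume = 898 mL = 0.898 L.
calcium pantothenate: 15.4 mg/L × 0.898 L = 13.83 mg
manganese sulfate monohydrate: 0.109 mmol/L × 169 mg/mmol × 0.898 L = 16.54 mg
fructose: 207 mmol/L × 180.16 g/mol × 0.898 L ÷ 1000 = 33.49 g
HEPES: 32.5 mmol/L × 238.3 g/mol × 0.898 L ÷ 1000 = 6.95 g
ferric chloride hexahydrate: 0.606 mmol/L × 270.3 g/mol × 0.898 L ÷ 1000 = 0.15 g
trehalose: 6.15 g/L × 0.898 L = 5.52 g
sodium chloride: 19.2 g/L × 0.898 L = 17.24 g

calcium pantothenate 13.83 mg; manganese sulfate monohydrate 16.54 mg; fructose 33.49 g; HEPES 6.95 g; ferric chloride hexahydrate 0.15 g; trehalose 5.52 g; sodium chloride 17.24 g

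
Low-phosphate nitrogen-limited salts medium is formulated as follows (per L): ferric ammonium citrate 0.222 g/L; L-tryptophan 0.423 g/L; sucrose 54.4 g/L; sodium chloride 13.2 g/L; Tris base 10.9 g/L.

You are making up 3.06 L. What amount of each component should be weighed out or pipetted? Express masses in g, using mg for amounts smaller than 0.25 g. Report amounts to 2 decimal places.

Working volume: 3.06 L.
ferric ammonium citrate: 0.222 g/L × 3.06 L = 0.68 g
L-tryptophan: 0.423 g/L × 3.06 L = 1.29 g
sucrose: 54.4 g/L × 3.06 L = 166.46 g
sodium chloride: 13.2 g/L × 3.06 L = 40.39 g
Tris base: 10.9 g/L × 3.06 L = 33.35 g

ferric ammonium citrate 0.68 g; L-tryptophan 1.29 g; sucrose 166.46 g; sodium chloride 40.39 g; Tris base 33.35 g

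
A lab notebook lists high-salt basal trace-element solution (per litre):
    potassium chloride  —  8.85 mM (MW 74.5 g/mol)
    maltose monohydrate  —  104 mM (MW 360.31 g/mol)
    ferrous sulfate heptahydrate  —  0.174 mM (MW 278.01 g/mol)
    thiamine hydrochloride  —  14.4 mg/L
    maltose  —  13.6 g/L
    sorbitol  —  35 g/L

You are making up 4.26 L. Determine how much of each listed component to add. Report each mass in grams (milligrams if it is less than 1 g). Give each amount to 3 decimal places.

Scale factor relative to 1 L: 4.26.
potassium chloride: 8.85 mmol/L × 74.5 g/mol × 4.26 L ÷ 1000 = 2.809 g
maltose monohydrate: 104 mmol/L × 360.31 g/mol × 4.26 L ÷ 1000 = 159.632 g
ferrous sulfate heptahydrate: 0.174 mmol/L × 278.01 mg/mmol × 4.26 L = 206.072 mg
thiamine hydrochloride: 14.4 mg/L × 4.26 L = 61.344 mg
maltose: 13.6 g/L × 4.26 L = 57.936 g
sorbitol: 35 g/L × 4.26 L = 149.100 g

potassium chloride 2.809 g; maltose monohydrate 159.632 g; ferrous sulfate heptahydrate 206.072 mg; thiamine hydrochloride 61.344 mg; maltose 57.936 g; sorbitol 149.100 g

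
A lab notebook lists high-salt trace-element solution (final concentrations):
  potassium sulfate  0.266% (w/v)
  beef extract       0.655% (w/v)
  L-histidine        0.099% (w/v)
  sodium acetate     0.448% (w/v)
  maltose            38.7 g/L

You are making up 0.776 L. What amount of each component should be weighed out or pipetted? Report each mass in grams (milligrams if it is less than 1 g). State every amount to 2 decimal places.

Scale factor relative to 1 L: 0.776.
potassium sulfate: 0.266% w/v = 2.66 g/L → 2.66 × 0.776 L = 2.06 g
beef extract: 0.655% w/v = 6.55 g/L → 6.55 × 0.776 L = 5.08 g
L-histidine: 0.099% w/v = 0.99 g/L → 0.99 × 0.776 L = 0.76824 g = 768.24 mg
sodium acetate: 0.448% w/v = 4.48 g/L → 4.48 × 0.776 L = 3.48 g
maltose: 38.7 g/L × 0.776 L = 30.03 g

potassium sulfate 2.06 g; beef extract 5.08 g; L-histidine 768.24 mg; sodium acetate 3.48 g; maltose 30.03 g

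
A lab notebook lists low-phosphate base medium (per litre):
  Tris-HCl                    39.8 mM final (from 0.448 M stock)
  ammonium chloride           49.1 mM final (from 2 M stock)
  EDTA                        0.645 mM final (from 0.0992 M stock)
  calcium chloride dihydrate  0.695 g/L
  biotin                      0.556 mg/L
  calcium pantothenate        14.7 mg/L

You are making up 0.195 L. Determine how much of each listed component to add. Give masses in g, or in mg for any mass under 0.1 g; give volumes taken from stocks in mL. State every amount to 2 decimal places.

Tris-HCl 17.32 mL; ammonium chloride 4.79 mL; EDTA 1.27 mL; calcium chloride dihydrate 0.14 g; biotin 0.11 mg; calcium pantothenate 2.87 mg

Scale factor relative to 1 L: 0.195.
Tris-HCl: dilute stock: 39.8 mM × 195 mL ÷ 448 mM = 17.32 mL
ammonium chloride: C1V1 = C2V2 → 49.1 mM × 195 mL ÷ 2000 mM = 4.79 mL
EDTA: C1V1 = C2V2 → 0.645 mM × 195 mL ÷ 99.2 mM = 1.27 mL
calcium chloride dihydrate: 0.695 g/L × 0.195 L = 0.14 g
biotin: 0.556 mg/L × 0.195 L = 0.11 mg
calcium pantothenate: 14.7 mg/L × 0.195 L = 2.87 mg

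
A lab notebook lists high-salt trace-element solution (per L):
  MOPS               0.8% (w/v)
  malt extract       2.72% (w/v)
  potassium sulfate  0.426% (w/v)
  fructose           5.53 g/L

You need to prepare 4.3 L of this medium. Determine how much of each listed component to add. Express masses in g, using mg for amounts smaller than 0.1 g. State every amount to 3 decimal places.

Working volume: 4.3 L.
MOPS: 0.8% w/v = 8 g/L → 8 × 4.3 L = 34.400 g
malt extract: 2.72 g per 100 mL × 4300 mL ÷ 100 = 116.960 g
potassium sulfate: 0.426 g per 100 mL × 4300 mL ÷ 100 = 18.318 g
fructose: 5.53 g/L × 4.3 L = 23.779 g

MOPS 34.400 g; malt extract 116.960 g; potassium sulfate 18.318 g; fructose 23.779 g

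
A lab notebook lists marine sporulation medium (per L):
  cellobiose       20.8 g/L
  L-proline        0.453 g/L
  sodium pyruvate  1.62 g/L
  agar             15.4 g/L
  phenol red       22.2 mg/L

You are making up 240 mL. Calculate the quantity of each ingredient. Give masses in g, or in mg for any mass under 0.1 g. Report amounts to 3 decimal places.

cellobiose 4.992 g; L-proline 0.109 g; sodium pyruvate 0.389 g; agar 3.696 g; phenol red 5.328 mg

Working volume: 240 mL = 0.24 L.
cellobiose: 20.8 g/L × 0.24 L = 4.992 g
L-proline: 0.453 g/L × 0.24 L = 0.109 g
sodium pyruvate: 1.62 g/L × 0.24 L = 0.389 g
agar: 15.4 g/L × 0.24 L = 3.696 g
phenol red: 22.2 mg/L × 0.24 L = 5.328 mg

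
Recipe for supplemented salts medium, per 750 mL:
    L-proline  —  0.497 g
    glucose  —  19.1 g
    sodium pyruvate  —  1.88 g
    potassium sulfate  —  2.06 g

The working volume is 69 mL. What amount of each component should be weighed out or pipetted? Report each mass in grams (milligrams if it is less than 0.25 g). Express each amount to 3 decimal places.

L-proline 45.724 mg; glucose 1.757 g; sodium pyruvate 172.960 mg; potassium sulfate 189.520 mg

Ratio of target to recipe volume: 69 / 750 = 0.092.
L-proline: 0.497 g × (69 mL / 750 mL) = 0.045724 g = 45.724 mg
glucose: 19.1 g × (69 mL / 750 mL) = 1.757 g
sodium pyruvate: 1.88 g × (69 mL / 750 mL) = 0.17296 g = 172.960 mg
potassium sulfate: 2.06 g × (69 mL / 750 mL) = 0.18952 g = 189.520 mg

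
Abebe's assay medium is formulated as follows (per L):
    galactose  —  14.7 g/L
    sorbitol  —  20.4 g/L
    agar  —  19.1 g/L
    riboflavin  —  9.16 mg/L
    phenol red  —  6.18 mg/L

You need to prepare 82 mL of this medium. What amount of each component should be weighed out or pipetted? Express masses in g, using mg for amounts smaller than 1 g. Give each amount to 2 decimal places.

galactose 1.21 g; sorbitol 1.67 g; agar 1.57 g; riboflavin 0.75 mg; phenol red 0.51 mg

Scale factor relative to 1 L: 0.082.
galactose: 14.7 g/L × 0.082 L = 1.21 g
sorbitol: 20.4 g/L × 0.082 L = 1.67 g
agar: 19.1 g/L × 0.082 L = 1.57 g
riboflavin: 9.16 mg/L × 0.082 L = 0.75 mg
phenol red: 6.18 mg/L × 0.082 L = 0.51 mg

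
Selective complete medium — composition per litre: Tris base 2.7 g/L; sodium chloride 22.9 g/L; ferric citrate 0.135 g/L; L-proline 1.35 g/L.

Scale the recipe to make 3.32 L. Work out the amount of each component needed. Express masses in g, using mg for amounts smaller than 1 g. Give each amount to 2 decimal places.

Scale factor relative to 1 L: 3.32.
Tris base: 2.7 g/L × 3.32 L = 8.96 g
sodium chloride: 22.9 g/L × 3.32 L = 76.03 g
ferric citrate: 0.135 g/L × 3.32 L = 0.4482 g = 448.20 mg
L-proline: 1.35 g/L × 3.32 L = 4.48 g

Tris base 8.96 g; sodium chloride 76.03 g; ferric citrate 448.20 mg; L-proline 4.48 g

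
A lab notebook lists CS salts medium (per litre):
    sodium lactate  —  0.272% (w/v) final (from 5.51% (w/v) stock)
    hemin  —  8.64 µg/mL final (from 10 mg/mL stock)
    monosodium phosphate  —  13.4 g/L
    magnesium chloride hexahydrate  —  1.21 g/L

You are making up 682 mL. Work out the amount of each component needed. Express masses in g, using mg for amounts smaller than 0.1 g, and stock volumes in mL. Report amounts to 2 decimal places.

Working volume: 682 mL = 0.682 L.
sodium lactate: dilute stock: 0.272% ÷ 5.51% × 682 mL = 33.67 mL
hemin: dilute stock: 8.64 µg/mL × 682 mL ÷ 10000 µg/mL = 0.59 mL
monosodium phosphate: 13.4 g/L × 0.682 L = 9.14 g
magnesium chloride hexahydrate: 1.21 g/L × 0.682 L = 0.83 g

sodium lactate 33.67 mL; hemin 0.59 mL; monosodium phosphate 9.14 g; magnesium chloride hexahydrate 0.83 g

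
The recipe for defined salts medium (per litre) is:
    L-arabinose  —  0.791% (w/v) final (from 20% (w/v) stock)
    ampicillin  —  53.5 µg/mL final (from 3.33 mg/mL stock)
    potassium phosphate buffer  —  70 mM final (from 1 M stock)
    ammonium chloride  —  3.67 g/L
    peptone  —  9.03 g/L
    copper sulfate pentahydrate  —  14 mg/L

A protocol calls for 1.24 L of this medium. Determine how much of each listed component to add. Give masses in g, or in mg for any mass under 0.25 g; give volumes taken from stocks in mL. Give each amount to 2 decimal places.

L-arabinose 49.04 mL; ampicillin 19.92 mL; potassium phosphate buffer 86.80 mL; ammonium chloride 4.55 g; peptone 11.20 g; copper sulfate pentahydrate 17.36 mg

Scale factor relative to 1 L: 1.24.
L-arabinose: dilute stock: 0.791% ÷ 20% × 1240 mL = 49.04 mL
ampicillin: C1V1 = C2V2 → 53.5 µg/mL × 1240 mL ÷ 3330 µg/mL = 19.92 mL
potassium phosphate buffer: C1V1 = C2V2 → 70 mM × 1240 mL ÷ 1000 mM = 86.80 mL
ammonium chloride: 3.67 g/L × 1.24 L = 4.55 g
peptone: 9.03 g/L × 1.24 L = 11.20 g
copper sulfate pentahydrate: 14 mg/L × 1.24 L = 17.36 mg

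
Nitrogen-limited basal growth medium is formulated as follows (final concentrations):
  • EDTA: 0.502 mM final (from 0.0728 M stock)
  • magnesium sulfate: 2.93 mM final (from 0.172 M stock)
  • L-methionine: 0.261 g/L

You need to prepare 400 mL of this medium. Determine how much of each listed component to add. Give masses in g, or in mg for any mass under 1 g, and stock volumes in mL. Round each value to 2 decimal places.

EDTA 2.76 mL; magnesium sulfate 6.81 mL; L-methionine 104.40 mg

Scale factor relative to 1 L: 0.4.
EDTA: dilute stock: 0.502 mM × 400 mL ÷ 72.8 mM = 2.76 mL
magnesium sulfate: dilute stock: 2.93 mM × 400 mL ÷ 172 mM = 6.81 mL
L-methionine: 0.261 g/L × 0.4 L = 0.1044 g = 104.40 mg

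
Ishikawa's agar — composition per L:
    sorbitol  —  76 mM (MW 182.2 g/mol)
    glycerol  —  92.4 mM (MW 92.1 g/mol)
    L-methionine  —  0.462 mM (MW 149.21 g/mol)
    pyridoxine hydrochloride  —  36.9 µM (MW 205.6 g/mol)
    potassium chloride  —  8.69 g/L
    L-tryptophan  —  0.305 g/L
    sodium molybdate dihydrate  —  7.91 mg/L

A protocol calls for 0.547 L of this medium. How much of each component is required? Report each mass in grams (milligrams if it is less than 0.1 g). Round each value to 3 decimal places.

sorbitol 7.574 g; glycerol 4.655 g; L-methionine 37.707 mg; pyridoxine hydrochloride 4.150 mg; potassium chloride 4.753 g; L-tryptophan 0.167 g; sodium molybdate dihydrate 4.327 mg

Working volume: 0.547 L.
sorbitol: 76 mmol/L × 182.2 g/mol × 0.547 L ÷ 1000 = 7.574 g
glycerol: 92.4 mmol/L × 92.1 g/mol × 0.547 L ÷ 1000 = 4.655 g
L-methionine: 0.462 mmol/L × 149.21 mg/mmol × 0.547 L = 37.707 mg
pyridoxine hydrochloride: 36.9 µmol/L × 205.6 g/mol × 0.547 L ÷ 1000 = 4.150 mg
potassium chloride: 8.69 g/L × 0.547 L = 4.753 g
L-tryptophan: 0.305 g/L × 0.547 L = 0.167 g
sodium molybdate dihydrate: 7.91 mg/L × 0.547 L = 4.327 mg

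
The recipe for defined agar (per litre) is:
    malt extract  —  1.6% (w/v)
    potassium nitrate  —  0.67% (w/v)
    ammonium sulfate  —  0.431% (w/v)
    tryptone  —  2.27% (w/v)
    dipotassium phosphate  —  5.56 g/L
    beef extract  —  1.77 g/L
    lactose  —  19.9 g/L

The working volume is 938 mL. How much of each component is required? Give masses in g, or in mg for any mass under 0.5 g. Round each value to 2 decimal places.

Scale factor relative to 1 L: 0.938.
malt extract: 1.6 g per 100 mL × 938 mL ÷ 100 = 15.01 g
potassium nitrate: 0.67 g per 100 mL × 938 mL ÷ 100 = 6.28 g
ammonium sulfate: 0.431 g per 100 mL × 938 mL ÷ 100 = 4.04 g
tryptone: 2.27% w/v = 22.7 g/L → 22.7 × 0.938 L = 21.29 g
dipotassium phosphate: 5.56 g/L × 0.938 L = 5.22 g
beef extract: 1.77 g/L × 0.938 L = 1.66 g
lactose: 19.9 g/L × 0.938 L = 18.67 g

malt extract 15.01 g; potassium nitrate 6.28 g; ammonium sulfate 4.04 g; tryptone 21.29 g; dipotassium phosphate 5.22 g; beef extract 1.66 g; lactose 18.67 g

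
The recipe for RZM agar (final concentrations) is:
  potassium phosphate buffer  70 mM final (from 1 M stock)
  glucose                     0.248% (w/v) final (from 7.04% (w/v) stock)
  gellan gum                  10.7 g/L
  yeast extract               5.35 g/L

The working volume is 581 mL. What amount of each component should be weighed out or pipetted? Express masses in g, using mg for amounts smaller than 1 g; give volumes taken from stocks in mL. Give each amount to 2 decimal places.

potassium phosphate buffer 40.67 mL; glucose 20.47 mL; gellan gum 6.22 g; yeast extract 3.11 g

Target volume = 581 mL = 0.581 L.
potassium phosphate buffer: C1V1 = C2V2 → 70 mM × 581 mL ÷ 1000 mM = 40.67 mL
glucose: dilute stock: 0.248% ÷ 7.04% × 581 mL = 20.47 mL
gellan gum: 10.7 g/L × 0.581 L = 6.22 g
yeast extract: 5.35 g/L × 0.581 L = 3.11 g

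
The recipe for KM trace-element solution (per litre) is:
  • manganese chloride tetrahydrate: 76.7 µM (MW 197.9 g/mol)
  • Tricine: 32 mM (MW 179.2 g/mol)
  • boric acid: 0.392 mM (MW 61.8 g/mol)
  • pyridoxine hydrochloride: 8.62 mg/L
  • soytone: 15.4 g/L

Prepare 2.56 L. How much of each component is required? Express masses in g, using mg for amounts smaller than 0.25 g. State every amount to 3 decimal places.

manganese chloride tetrahydrate 38.858 mg; Tricine 14.680 g; boric acid 62.018 mg; pyridoxine hydrochloride 22.067 mg; soytone 39.424 g

Working volume: 2.56 L.
manganese chloride tetrahydrate: 76.7 µmol/L × 197.9 g/mol × 2.56 L ÷ 1000 = 38.858 mg
Tricine: 32 mmol/L × 179.2 g/mol × 2.56 L ÷ 1000 = 14.680 g
boric acid: 0.392 mmol/L × 61.8 mg/mmol × 2.56 L = 62.018 mg
pyridoxine hydrochloride: 8.62 mg/L × 2.56 L = 22.067 mg
soytone: 15.4 g/L × 2.56 L = 39.424 g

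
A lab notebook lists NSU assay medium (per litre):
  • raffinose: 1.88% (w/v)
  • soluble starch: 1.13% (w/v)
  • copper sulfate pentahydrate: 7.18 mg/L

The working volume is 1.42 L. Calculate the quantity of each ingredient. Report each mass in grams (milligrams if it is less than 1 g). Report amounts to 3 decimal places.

Scale factor relative to 1 L: 1.42.
raffinose: 1.88% w/v = 18.8 g/L → 18.8 × 1.42 L = 26.696 g
soluble starch: 1.13% w/v = 11.3 g/L → 11.3 × 1.42 L = 16.046 g
copper sulfate pentahydrate: 7.18 mg/L × 1.42 L = 10.196 mg

raffinose 26.696 g; soluble starch 16.046 g; copper sulfate pentahydrate 10.196 mg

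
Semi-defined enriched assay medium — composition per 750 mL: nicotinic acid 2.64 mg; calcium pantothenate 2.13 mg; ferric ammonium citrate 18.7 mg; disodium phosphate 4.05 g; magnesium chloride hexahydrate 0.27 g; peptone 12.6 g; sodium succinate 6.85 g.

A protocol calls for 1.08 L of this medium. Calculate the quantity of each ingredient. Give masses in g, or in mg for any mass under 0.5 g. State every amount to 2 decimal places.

nicotinic acid 3.80 mg; calcium pantothenate 3.07 mg; ferric ammonium citrate 26.93 mg; disodium phosphate 5.83 g; magnesium chloride hexahydrate 388.80 mg; peptone 18.14 g; sodium succinate 9.86 g

Scale factor = 1080 mL / 750 mL = 1.44.
nicotinic acid: 2.64 mg × (1080 mL / 750 mL) = 3.80 mg
calcium pantothenate: 2.13 mg × (1080 mL / 750 mL) = 3.07 mg
ferric ammonium citrate: 18.7 mg × (1080 mL / 750 mL) = 26.93 mg
disodium phosphate: 4.05 g × (1080 mL / 750 mL) = 5.83 g
magnesium chloride hexahydrate: 0.27 g × (1080 mL / 750 mL) = 0.3888 g = 388.80 mg
peptone: 12.6 g × (1080 mL / 750 mL) = 18.14 g
sodium succinate: 6.85 g × (1080 mL / 750 mL) = 9.86 g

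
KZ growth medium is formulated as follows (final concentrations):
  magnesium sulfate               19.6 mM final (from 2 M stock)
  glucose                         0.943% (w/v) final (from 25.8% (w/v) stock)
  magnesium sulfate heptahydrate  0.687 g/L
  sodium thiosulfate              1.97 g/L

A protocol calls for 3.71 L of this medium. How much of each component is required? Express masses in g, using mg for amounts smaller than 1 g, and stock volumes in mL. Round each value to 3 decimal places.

magnesium sulfate 36.358 mL; glucose 135.602 mL; magnesium sulfate heptahydrate 2.549 g; sodium thiosulfate 7.309 g

Scale factor relative to 1 L: 3.71.
magnesium sulfate: C1V1 = C2V2 → 19.6 mM × 3710 mL ÷ 2000 mM = 36.358 mL
glucose: dilute stock: 0.943% ÷ 25.8% × 3710 mL = 135.602 mL
magnesium sulfate heptahydrate: 0.687 g/L × 3.71 L = 2.549 g
sodium thiosulfate: 1.97 g/L × 3.71 L = 7.309 g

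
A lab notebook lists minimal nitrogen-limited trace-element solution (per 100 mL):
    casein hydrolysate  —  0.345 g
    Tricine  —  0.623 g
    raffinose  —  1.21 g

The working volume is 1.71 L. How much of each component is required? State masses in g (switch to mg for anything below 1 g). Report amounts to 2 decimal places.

Scale factor = 1710 mL / 100 mL = 17.1.
casein hydrolysate: 0.345 g × (1710 mL / 100 mL) = 5.90 g
Tricine: 0.623 g × (1710 mL / 100 mL) = 10.65 g
raffinose: 1.21 g × (1710 mL / 100 mL) = 20.69 g

casein hydrolysate 5.90 g; Tricine 10.65 g; raffinose 20.69 g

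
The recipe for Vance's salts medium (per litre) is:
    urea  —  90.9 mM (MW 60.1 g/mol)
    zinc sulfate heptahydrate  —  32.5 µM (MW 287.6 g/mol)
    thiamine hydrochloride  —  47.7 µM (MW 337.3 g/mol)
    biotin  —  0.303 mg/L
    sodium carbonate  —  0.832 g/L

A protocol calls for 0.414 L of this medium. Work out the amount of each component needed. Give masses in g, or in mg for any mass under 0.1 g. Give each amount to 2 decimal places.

urea 2.26 g; zinc sulfate heptahydrate 3.87 mg; thiamine hydrochloride 6.66 mg; biotin 0.13 mg; sodium carbonate 0.34 g

Working volume: 0.414 L.
urea: 90.9 mmol/L × 60.1 g/mol × 0.414 L ÷ 1000 = 2.26 g
zinc sulfate heptahydrate: 32.5 µmol/L × 287.6 g/mol × 0.414 L ÷ 1000 = 3.87 mg
thiamine hydrochloride: 47.7 µmol/L × 337.3 g/mol × 0.414 L ÷ 1000 = 6.66 mg
biotin: 0.303 mg/L × 0.414 L = 0.13 mg
sodium carbonate: 0.832 g/L × 0.414 L = 0.34 g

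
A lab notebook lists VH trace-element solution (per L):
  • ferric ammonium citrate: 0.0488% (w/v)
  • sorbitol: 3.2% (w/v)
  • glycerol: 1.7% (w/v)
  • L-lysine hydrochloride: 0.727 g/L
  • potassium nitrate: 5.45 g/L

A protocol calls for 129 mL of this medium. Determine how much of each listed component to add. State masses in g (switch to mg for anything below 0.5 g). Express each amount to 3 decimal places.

ferric ammonium citrate 62.952 mg; sorbitol 4.128 g; glycerol 2.193 g; L-lysine hydrochloride 93.783 mg; potassium nitrate 0.703 g

Scale factor relative to 1 L: 0.129.
ferric ammonium citrate: 0.0488% w/v = 0.488 g/L → 0.488 × 0.129 L = 0.062952 g = 62.952 mg
sorbitol: 3.2% w/v = 32 g/L → 32 × 0.129 L = 4.128 g
glycerol: 1.7 g per 100 mL × 129 mL ÷ 100 = 2.193 g
L-lysine hydrochloride: 0.727 g/L × 0.129 L = 0.093783 g = 93.783 mg
potassium nitrate: 5.45 g/L × 0.129 L = 0.703 g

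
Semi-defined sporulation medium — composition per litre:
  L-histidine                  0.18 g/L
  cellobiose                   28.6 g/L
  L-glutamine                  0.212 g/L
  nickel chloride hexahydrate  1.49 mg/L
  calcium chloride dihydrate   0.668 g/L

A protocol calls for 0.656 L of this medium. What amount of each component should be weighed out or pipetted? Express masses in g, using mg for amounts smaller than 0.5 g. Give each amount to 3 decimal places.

L-histidine 118.080 mg; cellobiose 18.762 g; L-glutamine 139.072 mg; nickel chloride hexahydrate 0.977 mg; calcium chloride dihydrate 438.208 mg

Working volume: 0.656 L.
L-histidine: 0.18 g/L × 0.656 L = 0.11808 g = 118.080 mg
cellobiose: 28.6 g/L × 0.656 L = 18.762 g
L-glutamine: 0.212 g/L × 0.656 L = 0.139072 g = 139.072 mg
nickel chloride hexahydrate: 1.49 mg/L × 0.656 L = 0.977 mg
calcium chloride dihydrate: 0.668 g/L × 0.656 L = 0.438208 g = 438.208 mg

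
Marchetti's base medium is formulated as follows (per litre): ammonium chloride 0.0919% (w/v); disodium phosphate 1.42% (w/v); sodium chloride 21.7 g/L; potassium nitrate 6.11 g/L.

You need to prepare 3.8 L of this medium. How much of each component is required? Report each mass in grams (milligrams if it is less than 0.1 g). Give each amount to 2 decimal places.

ammonium chloride 3.49 g; disodium phosphate 53.96 g; sodium chloride 82.46 g; potassium nitrate 23.22 g

Scale factor relative to 1 L: 3.8.
ammonium chloride: 0.0919% w/v = 0.919 g/L → 0.919 × 3.8 L = 3.49 g
disodium phosphate: 1.42% w/v = 14.2 g/L → 14.2 × 3.8 L = 53.96 g
sodium chloride: 21.7 g/L × 3.8 L = 82.46 g
potassium nitrate: 6.11 g/L × 3.8 L = 23.22 g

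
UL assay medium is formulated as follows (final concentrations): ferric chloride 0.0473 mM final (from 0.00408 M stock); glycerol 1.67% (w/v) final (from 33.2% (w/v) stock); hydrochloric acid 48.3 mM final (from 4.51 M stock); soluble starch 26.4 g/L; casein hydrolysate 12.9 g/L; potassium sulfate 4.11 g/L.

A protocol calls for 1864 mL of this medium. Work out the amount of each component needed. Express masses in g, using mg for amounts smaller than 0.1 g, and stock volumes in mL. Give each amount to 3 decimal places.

ferric chloride 21.610 mL; glycerol 93.761 mL; hydrochloric acid 19.963 mL; soluble starch 49.210 g; casein hydrolysate 24.046 g; potassium sulfate 7.661 g

Target volume = 1864 mL = 1.864 L.
ferric chloride: C1V1 = C2V2 → 0.0473 mM × 1864 mL ÷ 4.08 mM = 21.610 mL
glycerol: C1V1 = C2V2 → 1.67% ÷ 33.2% × 1864 mL = 93.761 mL
hydrochloric acid: dilute stock: 48.3 mM × 1864 mL ÷ 4510 mM = 19.963 mL
soluble starch: 26.4 g/L × 1.864 L = 49.210 g
casein hydrolysate: 12.9 g/L × 1.864 L = 24.046 g
potassium sulfate: 4.11 g/L × 1.864 L = 7.661 g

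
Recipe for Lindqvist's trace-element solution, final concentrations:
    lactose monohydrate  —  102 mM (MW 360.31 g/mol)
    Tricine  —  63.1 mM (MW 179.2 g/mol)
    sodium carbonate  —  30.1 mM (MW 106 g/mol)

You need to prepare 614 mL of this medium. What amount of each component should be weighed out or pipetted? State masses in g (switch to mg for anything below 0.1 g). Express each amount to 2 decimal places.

lactose monohydrate 22.57 g; Tricine 6.94 g; sodium carbonate 1.96 g

Target volume = 614 mL = 0.614 L.
lactose monohydrate: 102 mmol/L × 360.31 g/mol × 0.614 L ÷ 1000 = 22.57 g
Tricine: 63.1 mmol/L × 179.2 g/mol × 0.614 L ÷ 1000 = 6.94 g
sodium carbonate: 30.1 mmol/L × 106 g/mol × 0.614 L ÷ 1000 = 1.96 g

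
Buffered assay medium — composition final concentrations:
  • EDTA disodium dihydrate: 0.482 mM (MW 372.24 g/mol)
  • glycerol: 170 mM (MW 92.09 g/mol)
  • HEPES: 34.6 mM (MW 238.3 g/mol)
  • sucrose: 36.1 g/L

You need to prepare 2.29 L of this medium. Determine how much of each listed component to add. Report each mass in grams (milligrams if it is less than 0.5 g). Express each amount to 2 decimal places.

EDTA disodium dihydrate 410.87 mg; glycerol 35.85 g; HEPES 18.88 g; sucrose 82.67 g

Scale factor relative to 1 L: 2.29.
EDTA disodium dihydrate: 0.482 mmol/L × 372.24 mg/mmol × 2.29 L = 410.87 mg
glycerol: 170 mmol/L × 92.09 g/mol × 2.29 L ÷ 1000 = 35.85 g
HEPES: 34.6 mmol/L × 238.3 g/mol × 2.29 L ÷ 1000 = 18.88 g
sucrose: 36.1 g/L × 2.29 L = 82.67 g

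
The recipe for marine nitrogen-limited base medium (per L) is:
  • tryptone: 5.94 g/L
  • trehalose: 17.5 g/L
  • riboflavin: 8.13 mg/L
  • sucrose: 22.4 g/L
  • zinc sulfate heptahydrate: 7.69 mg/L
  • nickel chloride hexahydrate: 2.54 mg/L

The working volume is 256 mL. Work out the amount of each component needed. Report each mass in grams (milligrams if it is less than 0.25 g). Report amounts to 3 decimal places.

tryptone 1.521 g; trehalose 4.480 g; riboflavin 2.081 mg; sucrose 5.734 g; zinc sulfate heptahydrate 1.969 mg; nickel chloride hexahydrate 0.650 mg

Scale factor relative to 1 L: 0.256.
tryptone: 5.94 g/L × 0.256 L = 1.521 g
trehalose: 17.5 g/L × 0.256 L = 4.480 g
riboflavin: 8.13 mg/L × 0.256 L = 2.081 mg
sucrose: 22.4 g/L × 0.256 L = 5.734 g
zinc sulfate heptahydrate: 7.69 mg/L × 0.256 L = 1.969 mg
nickel chloride hexahydrate: 2.54 mg/L × 0.256 L = 0.650 mg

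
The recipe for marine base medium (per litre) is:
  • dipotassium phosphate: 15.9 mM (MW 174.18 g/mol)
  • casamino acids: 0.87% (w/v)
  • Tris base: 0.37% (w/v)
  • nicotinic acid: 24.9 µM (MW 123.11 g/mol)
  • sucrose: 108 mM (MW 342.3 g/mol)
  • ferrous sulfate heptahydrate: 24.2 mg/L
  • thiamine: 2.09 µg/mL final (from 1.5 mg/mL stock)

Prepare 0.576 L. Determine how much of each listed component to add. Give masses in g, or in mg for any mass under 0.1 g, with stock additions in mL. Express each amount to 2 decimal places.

dipotassium phosphate 1.60 g; casamino acids 5.01 g; Tris base 2.13 g; nicotinic acid 1.77 mg; sucrose 21.29 g; ferrous sulfate heptahydrate 13.94 mg; thiamine 0.80 mL

Working volume: 0.576 L.
dipotassium phosphate: 15.9 mmol/L × 174.18 g/mol × 0.576 L ÷ 1000 = 1.60 g
casamino acids: 0.87% w/v = 8.7 g/L → 8.7 × 0.576 L = 5.01 g
Tris base: 0.37 g per 100 mL × 576 mL ÷ 100 = 2.13 g
nicotinic acid: 24.9 µmol/L × 123.11 g/mol × 0.576 L ÷ 1000 = 1.77 mg
sucrose: 108 mmol/L × 342.3 g/mol × 0.576 L ÷ 1000 = 21.29 g
ferrous sulfate heptahydrate: 24.2 mg/L × 0.576 L = 13.94 mg
thiamine: dilute stock: 2.09 µg/mL × 576 mL ÷ 1500 µg/mL = 0.80 mL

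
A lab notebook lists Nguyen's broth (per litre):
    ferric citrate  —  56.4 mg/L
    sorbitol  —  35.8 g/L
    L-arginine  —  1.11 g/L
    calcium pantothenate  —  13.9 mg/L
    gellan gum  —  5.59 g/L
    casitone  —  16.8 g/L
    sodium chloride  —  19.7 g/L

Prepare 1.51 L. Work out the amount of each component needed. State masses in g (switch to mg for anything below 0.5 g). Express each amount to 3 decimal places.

Scale factor relative to 1 L: 1.51.
ferric citrate: 56.4 mg/L × 1.51 L = 85.164 mg
sorbitol: 35.8 g/L × 1.51 L = 54.058 g
L-arginine: 1.11 g/L × 1.51 L = 1.676 g
calcium pantothenate: 13.9 mg/L × 1.51 L = 20.989 mg
gellan gum: 5.59 g/L × 1.51 L = 8.441 g
casitone: 16.8 g/L × 1.51 L = 25.368 g
sodium chloride: 19.7 g/L × 1.51 L = 29.747 g

ferric citrate 85.164 mg; sorbitol 54.058 g; L-arginine 1.676 g; calcium pantothenate 20.989 mg; gellan gum 8.441 g; casitone 25.368 g; sodium chloride 29.747 g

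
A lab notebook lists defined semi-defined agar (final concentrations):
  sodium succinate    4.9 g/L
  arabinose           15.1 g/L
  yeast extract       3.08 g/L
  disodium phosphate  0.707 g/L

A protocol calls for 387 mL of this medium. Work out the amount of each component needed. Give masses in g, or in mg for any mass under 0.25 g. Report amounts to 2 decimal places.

sodium succinate 1.90 g; arabinose 5.84 g; yeast extract 1.19 g; disodium phosphate 0.27 g

Scale factor relative to 1 L: 0.387.
sodium succinate: 4.9 g/L × 0.387 L = 1.90 g
arabinose: 15.1 g/L × 0.387 L = 5.84 g
yeast extract: 3.08 g/L × 0.387 L = 1.19 g
disodium phosphate: 0.707 g/L × 0.387 L = 0.27 g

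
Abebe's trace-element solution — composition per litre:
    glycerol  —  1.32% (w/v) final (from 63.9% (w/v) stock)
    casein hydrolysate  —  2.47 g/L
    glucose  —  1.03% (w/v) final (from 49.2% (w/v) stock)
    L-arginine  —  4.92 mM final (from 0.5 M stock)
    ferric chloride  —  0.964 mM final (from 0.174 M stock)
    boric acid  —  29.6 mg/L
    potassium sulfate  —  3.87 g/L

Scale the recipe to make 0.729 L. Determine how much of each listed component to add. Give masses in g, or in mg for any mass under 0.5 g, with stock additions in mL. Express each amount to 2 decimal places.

Scale factor relative to 1 L: 0.729.
glycerol: C1V1 = C2V2 → 1.32% ÷ 63.9% × 729 mL = 15.06 mL
casein hydrolysate: 2.47 g/L × 0.729 L = 1.80 g
glucose: C1V1 = C2V2 → 1.03% ÷ 49.2% × 729 mL = 15.26 mL
L-arginine: V = C2·V2/C1 = 4.92 mM × 729 mL ÷ 500 mM = 7.17 mL
ferric chloride: C1V1 = C2V2 → 0.964 mM × 729 mL ÷ 174 mM = 4.04 mL
boric acid: 29.6 mg/L × 0.729 L = 21.58 mg
potassium sulfate: 3.87 g/L × 0.729 L = 2.82 g

glycerol 15.06 mL; casein hydrolysate 1.80 g; glucose 15.26 mL; L-arginine 7.17 mL; ferric chloride 4.04 mL; boric acid 21.58 mg; potassium sulfate 2.82 g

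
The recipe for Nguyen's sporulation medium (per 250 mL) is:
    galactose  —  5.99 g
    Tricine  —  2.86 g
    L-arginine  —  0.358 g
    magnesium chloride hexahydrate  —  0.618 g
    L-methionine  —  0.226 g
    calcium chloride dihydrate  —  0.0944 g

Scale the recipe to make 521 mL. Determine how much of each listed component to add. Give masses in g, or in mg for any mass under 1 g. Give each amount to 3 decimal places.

galactose 12.483 g; Tricine 5.960 g; L-arginine 746.072 mg; magnesium chloride hexahydrate 1.288 g; L-methionine 470.984 mg; calcium chloride dihydrate 196.730 mg

Scale factor = 521 mL / 250 mL = 2.084.
galactose: 5.99 g × (521 mL / 250 mL) = 12.483 g
Tricine: 2.86 g × (521 mL / 250 mL) = 5.960 g
L-arginine: 0.358 g × (521 mL / 250 mL) = 0.746072 g = 746.072 mg
magnesium chloride hexahydrate: 0.618 g × (521 mL / 250 mL) = 1.288 g
L-methionine: 0.226 g × (521 mL / 250 mL) = 0.470984 g = 470.984 mg
calcium chloride dihydrate: 0.0944 g × (521 mL / 250 mL) = 0.19673 g = 196.730 mg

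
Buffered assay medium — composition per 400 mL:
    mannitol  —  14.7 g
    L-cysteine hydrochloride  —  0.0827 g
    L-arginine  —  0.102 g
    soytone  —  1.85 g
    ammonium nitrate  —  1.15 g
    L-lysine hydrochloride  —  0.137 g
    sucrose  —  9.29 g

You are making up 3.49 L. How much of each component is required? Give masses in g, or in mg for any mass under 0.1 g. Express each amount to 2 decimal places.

mannitol 128.26 g; L-cysteine hydrochloride 0.72 g; L-arginine 0.89 g; soytone 16.14 g; ammonium nitrate 10.03 g; L-lysine hydrochloride 1.20 g; sucrose 81.06 g

Ratio of target to recipe volume: 3490 / 400 = 8.725.
mannitol: 14.7 g × (3490 mL / 400 mL) = 128.26 g
L-cysteine hydrochloride: 0.0827 g × (3490 mL / 400 mL) = 0.72 g
L-arginine: 0.102 g × (3490 mL / 400 mL) = 0.89 g
soytone: 1.85 g × (3490 mL / 400 mL) = 16.14 g
ammonium nitrate: 1.15 g × (3490 mL / 400 mL) = 10.03 g
L-lysine hydrochloride: 0.137 g × (3490 mL / 400 mL) = 1.20 g
sucrose: 9.29 g × (3490 mL / 400 mL) = 81.06 g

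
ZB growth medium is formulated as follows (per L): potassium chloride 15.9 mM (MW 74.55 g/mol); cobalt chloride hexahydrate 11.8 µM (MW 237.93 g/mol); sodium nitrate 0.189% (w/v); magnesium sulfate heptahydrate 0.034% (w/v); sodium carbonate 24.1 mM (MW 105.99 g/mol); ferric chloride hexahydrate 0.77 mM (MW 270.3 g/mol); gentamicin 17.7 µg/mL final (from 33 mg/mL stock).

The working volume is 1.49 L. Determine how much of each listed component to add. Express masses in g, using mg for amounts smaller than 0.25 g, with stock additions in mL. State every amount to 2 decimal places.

potassium chloride 1.77 g; cobalt chloride hexahydrate 4.18 mg; sodium nitrate 2.82 g; magnesium sulfate heptahydrate 0.51 g; sodium carbonate 3.81 g; ferric chloride hexahydrate 0.31 g; gentamicin 0.80 mL

Scale factor relative to 1 L: 1.49.
potassium chloride: 15.9 mmol/L × 74.55 g/mol × 1.49 L ÷ 1000 = 1.77 g
cobalt chloride hexahydrate: 11.8 µmol/L × 237.93 g/mol × 1.49 L ÷ 1000 = 4.18 mg
sodium nitrate: 0.189 g per 100 mL × 1490 mL ÷ 100 = 2.82 g
magnesium sulfate heptahydrate: 0.034 g per 100 mL × 1490 mL ÷ 100 = 0.51 g
sodium carbonate: 24.1 mmol/L × 105.99 g/mol × 1.49 L ÷ 1000 = 3.81 g
ferric chloride hexahydrate: 0.77 mmol/L × 270.3 g/mol × 1.49 L ÷ 1000 = 0.31 g
gentamicin: C1V1 = C2V2 → 17.7 µg/mL × 1490 mL ÷ 33000 µg/mL = 0.80 mL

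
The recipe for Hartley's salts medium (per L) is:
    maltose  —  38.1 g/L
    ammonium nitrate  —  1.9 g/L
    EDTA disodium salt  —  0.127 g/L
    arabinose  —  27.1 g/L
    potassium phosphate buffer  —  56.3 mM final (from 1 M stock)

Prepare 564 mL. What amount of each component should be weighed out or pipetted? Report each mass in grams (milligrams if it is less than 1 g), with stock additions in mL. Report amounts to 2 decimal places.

maltose 21.49 g; ammonium nitrate 1.07 g; EDTA disodium salt 71.63 mg; arabinose 15.28 g; potassium phosphate buffer 31.75 mL

Scale factor relative to 1 L: 0.564.
maltose: 38.1 g/L × 0.564 L = 21.49 g
ammonium nitrate: 1.9 g/L × 0.564 L = 1.07 g
EDTA disodium salt: 0.127 g/L × 0.564 L = 0.071628 g = 71.63 mg
arabinose: 27.1 g/L × 0.564 L = 15.28 g
potassium phosphate buffer: V = C2·V2/C1 = 56.3 mM × 564 mL ÷ 1000 mM = 31.75 mL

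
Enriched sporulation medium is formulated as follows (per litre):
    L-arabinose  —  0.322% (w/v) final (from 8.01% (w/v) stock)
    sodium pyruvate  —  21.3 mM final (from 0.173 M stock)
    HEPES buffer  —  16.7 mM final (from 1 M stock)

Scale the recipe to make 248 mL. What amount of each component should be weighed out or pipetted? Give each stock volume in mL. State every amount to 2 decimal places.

L-arabinose 9.97 mL; sodium pyruvate 30.53 mL; HEPES buffer 4.14 mL

Target volume = 248 mL = 0.248 L.
L-arabinose: dilute stock: 0.322% ÷ 8.01% × 248 mL = 9.97 mL
sodium pyruvate: C1V1 = C2V2 → 21.3 mM × 248 mL ÷ 173 mM = 30.53 mL
HEPES buffer: dilute stock: 16.7 mM × 248 mL ÷ 1000 mM = 4.14 mL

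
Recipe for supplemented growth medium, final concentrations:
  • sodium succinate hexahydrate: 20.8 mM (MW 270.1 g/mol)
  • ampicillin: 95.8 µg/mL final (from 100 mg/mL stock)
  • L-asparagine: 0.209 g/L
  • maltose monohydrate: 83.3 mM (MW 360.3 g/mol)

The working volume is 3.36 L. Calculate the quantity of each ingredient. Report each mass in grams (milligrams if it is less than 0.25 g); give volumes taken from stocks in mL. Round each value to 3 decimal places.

sodium succinate hexahydrate 18.877 g; ampicillin 3.219 mL; L-asparagine 0.702 g; maltose monohydrate 100.844 g

Scale factor relative to 1 L: 3.36.
sodium succinate hexahydrate: 20.8 mmol/L × 270.1 g/mol × 3.36 L ÷ 1000 = 18.877 g
ampicillin: dilute stock: 95.8 µg/mL × 3360 mL ÷ 100000 µg/mL = 3.219 mL
L-asparagine: 0.209 g/L × 3.36 L = 0.702 g
maltose monohydrate: 83.3 mmol/L × 360.3 g/mol × 3.36 L ÷ 1000 = 100.844 g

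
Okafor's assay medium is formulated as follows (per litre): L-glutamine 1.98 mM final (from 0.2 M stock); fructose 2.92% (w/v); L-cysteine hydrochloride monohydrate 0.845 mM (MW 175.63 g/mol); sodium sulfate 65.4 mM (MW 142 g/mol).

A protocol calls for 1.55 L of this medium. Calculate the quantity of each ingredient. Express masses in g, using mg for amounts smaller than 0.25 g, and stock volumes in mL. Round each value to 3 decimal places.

Scale factor relative to 1 L: 1.55.
L-glutamine: V = C2·V2/C1 = 1.98 mM × 1550 mL ÷ 200 mM = 15.345 mL
fructose: 2.92% w/v = 29.2 g/L → 29.2 × 1.55 L = 45.260 g
L-cysteine hydrochloride monohydrate: 0.845 mmol/L × 175.63 mg/mmol × 1.55 L = 230.031 mg
sodium sulfate: 65.4 mmol/L × 142 g/mol × 1.55 L ÷ 1000 = 14.395 g

L-glutamine 15.345 mL; fructose 45.260 g; L-cysteine hydrochloride monohydrate 230.031 mg; sodium sulfate 14.395 g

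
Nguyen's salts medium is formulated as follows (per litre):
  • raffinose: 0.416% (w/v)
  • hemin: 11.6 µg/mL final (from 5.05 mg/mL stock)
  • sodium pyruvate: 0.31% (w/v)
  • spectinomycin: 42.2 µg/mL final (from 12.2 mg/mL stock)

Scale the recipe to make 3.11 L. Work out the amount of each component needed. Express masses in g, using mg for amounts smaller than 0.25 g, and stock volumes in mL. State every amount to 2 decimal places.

raffinose 12.94 g; hemin 7.14 mL; sodium pyruvate 9.64 g; spectinomycin 10.76 mL

Scale factor relative to 1 L: 3.11.
raffinose: 0.416 g per 100 mL × 3110 mL ÷ 100 = 12.94 g
hemin: dilute stock: 11.6 µg/mL × 3110 mL ÷ 5050 µg/mL = 7.14 mL
sodium pyruvate: 0.31% w/v = 3.1 g/L → 3.1 × 3.11 L = 9.64 g
spectinomycin: dilute stock: 42.2 µg/mL × 3110 mL ÷ 12200 µg/mL = 10.76 mL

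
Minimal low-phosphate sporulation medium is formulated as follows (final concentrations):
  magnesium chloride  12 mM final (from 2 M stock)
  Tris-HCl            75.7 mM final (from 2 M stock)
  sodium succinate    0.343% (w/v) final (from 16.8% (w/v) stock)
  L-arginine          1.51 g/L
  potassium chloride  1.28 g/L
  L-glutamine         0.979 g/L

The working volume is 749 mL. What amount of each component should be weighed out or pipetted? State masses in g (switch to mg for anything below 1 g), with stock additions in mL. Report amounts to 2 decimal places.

Scale factor relative to 1 L: 0.749.
magnesium chloride: C1V1 = C2V2 → 12 mM × 749 mL ÷ 2000 mM = 4.49 mL
Tris-HCl: dilute stock: 75.7 mM × 749 mL ÷ 2000 mM = 28.35 mL
sodium succinate: C1V1 = C2V2 → 0.343% ÷ 16.8% × 749 mL = 15.29 mL
L-arginine: 1.51 g/L × 0.749 L = 1.13 g
potassium chloride: 1.28 g/L × 0.749 L = 0.95872 g = 958.72 mg
L-glutamine: 0.979 g/L × 0.749 L = 0.733271 g = 733.27 mg

magnesium chloride 4.49 mL; Tris-HCl 28.35 mL; sodium succinate 15.29 mL; L-arginine 1.13 g; potassium chloride 958.72 mg; L-glutamine 733.27 mg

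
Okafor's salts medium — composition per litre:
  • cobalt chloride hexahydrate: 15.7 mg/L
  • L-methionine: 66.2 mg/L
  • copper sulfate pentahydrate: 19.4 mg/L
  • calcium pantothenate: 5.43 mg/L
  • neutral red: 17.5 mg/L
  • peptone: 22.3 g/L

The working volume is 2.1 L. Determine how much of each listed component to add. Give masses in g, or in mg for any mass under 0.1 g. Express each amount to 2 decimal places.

Scale factor relative to 1 L: 2.1.
cobalt chloride hexahydrate: 15.7 mg/L × 2.1 L = 32.97 mg
L-methionine: 66.2 mg/L × 2.1 L = 139.02 mg = 0.14 g
copper sulfate pentahydrate: 19.4 mg/L × 2.1 L = 40.74 mg
calcium pantothenate: 5.43 mg/L × 2.1 L = 11.40 mg
neutral red: 17.5 mg/L × 2.1 L = 36.75 mg
peptone: 22.3 g/L × 2.1 L = 46.83 g

cobalt chloride hexahydrate 32.97 mg; L-methionine 0.14 g; copper sulfate pentahydrate 40.74 mg; calcium pantothenate 11.40 mg; neutral red 36.75 mg; peptone 46.83 g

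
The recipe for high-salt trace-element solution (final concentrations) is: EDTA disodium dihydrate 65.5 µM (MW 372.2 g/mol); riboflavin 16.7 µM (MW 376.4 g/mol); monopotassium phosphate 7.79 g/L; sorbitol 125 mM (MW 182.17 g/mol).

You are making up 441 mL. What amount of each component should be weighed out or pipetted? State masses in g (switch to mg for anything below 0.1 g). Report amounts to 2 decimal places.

Target volume = 441 mL = 0.441 L.
EDTA disodium dihydrate: 65.5 µmol/L × 372.2 g/mol × 0.441 L ÷ 1000 = 10.75 mg
riboflavin: 16.7 µmol/L × 376.4 g/mol × 0.441 L ÷ 1000 = 2.77 mg
monopotassium phosphate: 7.79 g/L × 0.441 L = 3.44 g
sorbitol: 125 mmol/L × 182.17 g/mol × 0.441 L ÷ 1000 = 10.04 g

EDTA disodium dihydrate 10.75 mg; riboflavin 2.77 mg; monopotassium phosphate 3.44 g; sorbitol 10.04 g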